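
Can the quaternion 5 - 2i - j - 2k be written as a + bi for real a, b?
No. The quaternion 5 - 2i - j - 2k has j-coefficient y = -1 and k-coefficient z = -2, not both zero, so it does not lie in the complex subalgebra spanned by 1 and i.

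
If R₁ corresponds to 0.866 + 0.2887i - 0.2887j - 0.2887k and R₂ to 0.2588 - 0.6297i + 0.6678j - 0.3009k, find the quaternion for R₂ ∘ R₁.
0.5118 - 0.7503i + 0.2349j - 0.3463k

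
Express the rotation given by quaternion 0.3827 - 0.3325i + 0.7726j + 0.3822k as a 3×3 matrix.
[[-0.486, -0.8063, 0.3372], [-0.2212, 0.4867, 0.8451], [-0.8455, 0.3361, -0.4149]]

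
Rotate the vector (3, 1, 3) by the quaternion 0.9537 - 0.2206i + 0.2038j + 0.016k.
(3.774, 2.006, 0.857)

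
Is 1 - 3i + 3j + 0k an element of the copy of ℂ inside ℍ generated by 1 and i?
No. The quaternion 1 - 3i + 3j has j-coefficient y = 3 and k-coefficient z = 0, not both zero, so it does not lie in the complex subalgebra spanned by 1 and i.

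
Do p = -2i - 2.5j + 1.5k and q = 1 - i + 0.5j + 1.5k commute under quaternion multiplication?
No: pq = -3 - 6.5i - j - 2k ≠ -3 + 2.5i - 4j + 5k = qp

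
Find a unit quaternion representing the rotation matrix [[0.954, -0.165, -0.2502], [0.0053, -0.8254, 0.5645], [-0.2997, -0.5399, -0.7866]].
-0.2924 + 0.9442i - 0.0423j - 0.1456k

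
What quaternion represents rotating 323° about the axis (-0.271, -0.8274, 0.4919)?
-0.9483 - 0.086i - 0.2625j + 0.1561k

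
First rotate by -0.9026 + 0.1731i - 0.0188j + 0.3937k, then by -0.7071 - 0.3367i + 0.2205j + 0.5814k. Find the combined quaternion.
0.4718 + 0.2792i + 0.0475j - 0.835k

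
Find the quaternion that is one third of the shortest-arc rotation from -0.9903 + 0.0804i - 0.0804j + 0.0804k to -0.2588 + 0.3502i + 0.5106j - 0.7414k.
-0.9213 + 0.2241i + 0.1663j - 0.2709k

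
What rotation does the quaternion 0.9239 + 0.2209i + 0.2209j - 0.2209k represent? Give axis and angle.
axis = (√3/3, √3/3, -√3/3), θ = π/4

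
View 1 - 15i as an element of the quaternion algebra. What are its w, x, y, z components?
1 - 15i + 0j + 0k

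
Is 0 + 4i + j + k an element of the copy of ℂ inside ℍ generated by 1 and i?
No. The quaternion 4i + j + k has j-coefficient y = 1 and k-coefficient z = 1, not both zero, so it does not lie in the complex subalgebra spanned by 1 and i.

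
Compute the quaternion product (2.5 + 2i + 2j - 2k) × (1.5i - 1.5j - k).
-2 - 1.25i - 4.75j - 8.5k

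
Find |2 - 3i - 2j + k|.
√18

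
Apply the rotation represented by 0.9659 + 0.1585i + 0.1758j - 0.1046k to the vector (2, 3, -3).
(1.687, 3.52, -2.601)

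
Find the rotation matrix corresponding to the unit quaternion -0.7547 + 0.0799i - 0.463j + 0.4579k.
[[0.1519, 0.6172, 0.772], [-0.7651, 0.5679, -0.3034], [-0.6257, -0.5446, 0.5585]]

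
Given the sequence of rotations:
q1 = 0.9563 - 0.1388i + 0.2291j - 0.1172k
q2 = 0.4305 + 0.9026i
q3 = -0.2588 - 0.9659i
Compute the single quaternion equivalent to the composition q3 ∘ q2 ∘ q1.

q2 · q1 = 0.537 + 0.8034i + 0.2044j + 0.1563k
q3 · q2 · q1 = 0.637 - 0.7266i + 0.0981j - 0.2379k
0.637 - 0.7266i + 0.0981j - 0.2379k


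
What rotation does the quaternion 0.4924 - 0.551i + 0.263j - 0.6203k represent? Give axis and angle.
axis = (-0.6331, 0.3022, -0.7127), θ = 121°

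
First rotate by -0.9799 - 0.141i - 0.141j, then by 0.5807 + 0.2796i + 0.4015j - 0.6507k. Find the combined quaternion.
-0.473 - 0.4476i - 0.3836j + 0.6548k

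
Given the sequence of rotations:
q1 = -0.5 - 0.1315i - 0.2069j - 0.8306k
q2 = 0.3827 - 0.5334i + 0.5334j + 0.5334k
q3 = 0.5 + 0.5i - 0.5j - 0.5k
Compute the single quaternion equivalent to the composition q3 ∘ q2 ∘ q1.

q2 · q1 = 0.2919 - 0.1163i - 0.8591j - 0.4041k
q3 · q2 · q1 = -0.4275 - 0.1397i - 0.3153j - 0.8357k
-0.4275 - 0.1397i - 0.3153j - 0.8357k


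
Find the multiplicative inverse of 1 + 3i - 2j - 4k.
0.0333 - 0.1i + 0.0667j + 0.1333k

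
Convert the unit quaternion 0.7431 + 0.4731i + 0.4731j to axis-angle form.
axis = (√2/2, √2/2, 0), θ = 84°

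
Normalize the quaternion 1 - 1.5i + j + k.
0.4364 - 0.6547i + 0.4364j + 0.4364k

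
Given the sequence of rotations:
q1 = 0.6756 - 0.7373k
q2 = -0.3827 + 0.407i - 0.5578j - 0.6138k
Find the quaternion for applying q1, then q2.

q2 · q1 = -0.7111 + 0.6862i - 0.0768j - 0.1325k
-0.7111 + 0.6862i - 0.0768j - 0.1325k


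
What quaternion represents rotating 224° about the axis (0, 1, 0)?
-0.3746 + 0.9272j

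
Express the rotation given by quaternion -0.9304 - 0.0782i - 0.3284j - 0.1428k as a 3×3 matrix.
[[0.7435, -0.2144, 0.6334], [0.3171, 0.947, -0.0517], [-0.5888, 0.2393, 0.7721]]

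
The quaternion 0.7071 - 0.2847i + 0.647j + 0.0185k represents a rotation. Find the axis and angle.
axis = (-0.4026, 0.915, 0.0262), θ = π/2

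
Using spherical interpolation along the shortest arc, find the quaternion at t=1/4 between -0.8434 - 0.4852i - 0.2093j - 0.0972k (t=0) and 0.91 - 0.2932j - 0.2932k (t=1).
-0.9199 - 0.3832i - 0.0835j + 0.005k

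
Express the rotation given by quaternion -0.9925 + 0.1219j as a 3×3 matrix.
[[0.9703, 0, -0.242], [0, 1, 0], [0.242, 0, 0.9703]]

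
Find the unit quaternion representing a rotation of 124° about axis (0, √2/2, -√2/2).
0.4695 + 0.6243j - 0.6243k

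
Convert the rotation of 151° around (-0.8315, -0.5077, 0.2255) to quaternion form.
0.2504 - 0.805i - 0.4915j + 0.2183k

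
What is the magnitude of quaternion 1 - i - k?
√3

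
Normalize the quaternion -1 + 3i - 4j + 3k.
-0.169 + 0.5071i - 0.6761j + 0.5071k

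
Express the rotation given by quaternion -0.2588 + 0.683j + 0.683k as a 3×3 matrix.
[[-0.866, 0.3535, -0.3535], [-0.3535, 0.067, 0.933], [0.3535, 0.933, 0.067]]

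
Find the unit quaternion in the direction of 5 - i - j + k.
0.9449 - 0.189i - 0.189j + 0.189k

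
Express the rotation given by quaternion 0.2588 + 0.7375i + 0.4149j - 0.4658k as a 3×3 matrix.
[[0.2218, 0.8531, -0.4723], [0.3709, -0.5218, -0.7683], [-0.9018, -0.0048, -0.4321]]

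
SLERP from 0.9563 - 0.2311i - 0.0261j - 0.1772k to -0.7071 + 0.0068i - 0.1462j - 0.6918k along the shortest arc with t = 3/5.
0.9138 - 0.1111i + 0.0858j + 0.3811k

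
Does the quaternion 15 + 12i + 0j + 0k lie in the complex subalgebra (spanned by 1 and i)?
Yes. The quaternion 15 + 12i has j- and k-coefficients y = z = 0, so it lies in the complex subalgebra spanned by 1 and i.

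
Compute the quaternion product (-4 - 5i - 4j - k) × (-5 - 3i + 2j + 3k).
16 + 27i + 30j - 29k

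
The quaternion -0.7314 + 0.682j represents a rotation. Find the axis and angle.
axis = (0, 1, 0), θ = 274°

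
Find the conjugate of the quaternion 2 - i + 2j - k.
2 + i - 2j + k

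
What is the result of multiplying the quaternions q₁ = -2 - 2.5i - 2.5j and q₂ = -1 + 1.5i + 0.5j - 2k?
7 + 4.5i - 3.5j + 6.5k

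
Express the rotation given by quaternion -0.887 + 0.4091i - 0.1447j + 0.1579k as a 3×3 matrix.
[[0.9083, 0.1617, 0.3859], [-0.3985, 0.6154, 0.68], [-0.1275, -0.7714, 0.6234]]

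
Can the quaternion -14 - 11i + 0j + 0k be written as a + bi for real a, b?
Yes. The quaternion -14 - 11i has j- and k-coefficients y = z = 0, so it lies in the complex subalgebra spanned by 1 and i.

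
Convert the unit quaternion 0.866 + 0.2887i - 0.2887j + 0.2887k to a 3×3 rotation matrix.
[[0.6666, -0.6667, -0.3333], [0.3333, 0.6666, -0.6667], [0.6667, 0.3333, 0.6666]]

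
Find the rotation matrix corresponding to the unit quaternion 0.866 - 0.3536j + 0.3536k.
[[0.4999, -0.6124, -0.6124], [0.6124, 0.7499, -0.2501], [0.6124, -0.2501, 0.7499]]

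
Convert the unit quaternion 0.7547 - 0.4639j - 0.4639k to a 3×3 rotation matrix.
[[0.1392, 0.7002, -0.7002], [-0.7002, 0.5696, 0.4304], [0.7002, 0.4304, 0.5696]]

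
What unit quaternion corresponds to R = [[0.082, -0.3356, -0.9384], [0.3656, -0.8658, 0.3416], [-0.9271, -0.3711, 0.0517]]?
-0.2588 + 0.6885i + 0.0109j - 0.6774k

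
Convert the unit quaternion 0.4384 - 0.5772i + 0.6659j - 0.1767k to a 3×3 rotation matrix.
[[0.0507, -0.6138, 0.7878], [-0.9236, 0.2712, 0.2708], [-0.3799, -0.7414, -0.5532]]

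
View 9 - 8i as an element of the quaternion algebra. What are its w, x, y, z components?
9 - 8i + 0j + 0k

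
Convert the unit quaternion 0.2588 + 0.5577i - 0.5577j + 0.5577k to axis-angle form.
axis = (√3/3, -√3/3, √3/3), θ = 5π/6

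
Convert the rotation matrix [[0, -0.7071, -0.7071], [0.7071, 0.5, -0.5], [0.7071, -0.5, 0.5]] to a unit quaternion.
0.7071 - 0.5j + 0.5k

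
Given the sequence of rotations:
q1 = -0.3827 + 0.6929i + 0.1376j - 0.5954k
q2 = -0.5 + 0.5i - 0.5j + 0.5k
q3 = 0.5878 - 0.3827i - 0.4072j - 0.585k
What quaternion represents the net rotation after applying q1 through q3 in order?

q2 · q1 = 0.2114 - 0.3089i + 0.7667j + 0.5216k
q3 · q2 · q1 = 0.6234 - 0.0264i + 0.7449j - 0.2363k
0.6234 - 0.0264i + 0.7449j - 0.2363k


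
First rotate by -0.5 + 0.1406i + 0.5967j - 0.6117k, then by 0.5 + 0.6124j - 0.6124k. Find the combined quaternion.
-0.99 + 0.0611i - 0.094j - 0.0858k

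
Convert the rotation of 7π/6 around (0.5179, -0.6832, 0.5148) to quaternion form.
-0.2588 + 0.5003i - 0.6599j + 0.4973k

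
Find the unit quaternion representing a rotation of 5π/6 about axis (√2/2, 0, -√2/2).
0.2588 + 0.683i - 0.683k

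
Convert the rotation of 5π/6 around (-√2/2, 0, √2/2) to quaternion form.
0.2588 - 0.683i + 0.683k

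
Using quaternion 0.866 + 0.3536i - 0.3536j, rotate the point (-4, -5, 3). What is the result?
(-3.587, -4.587, -4.012)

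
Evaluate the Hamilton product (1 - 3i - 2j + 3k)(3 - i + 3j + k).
3 - 21i - 3j - k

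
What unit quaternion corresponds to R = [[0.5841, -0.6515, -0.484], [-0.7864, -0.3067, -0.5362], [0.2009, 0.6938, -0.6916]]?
0.3827 + 0.8035i - 0.4474j - 0.0881k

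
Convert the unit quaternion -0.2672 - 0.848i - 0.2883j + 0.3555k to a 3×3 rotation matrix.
[[0.581, 0.6789, -0.4489], [0.299, -0.691, -0.6582], [-0.757, 0.2482, -0.6044]]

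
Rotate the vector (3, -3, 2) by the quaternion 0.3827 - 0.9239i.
(3, 3.536, 0.707)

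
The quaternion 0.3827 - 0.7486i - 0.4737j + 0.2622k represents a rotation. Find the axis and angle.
axis = (-0.8103, -0.5127, 0.2838), θ = 3π/4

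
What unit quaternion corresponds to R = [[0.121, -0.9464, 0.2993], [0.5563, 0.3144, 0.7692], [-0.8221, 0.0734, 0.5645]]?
0.7071 - 0.246i + 0.3965j + 0.5313k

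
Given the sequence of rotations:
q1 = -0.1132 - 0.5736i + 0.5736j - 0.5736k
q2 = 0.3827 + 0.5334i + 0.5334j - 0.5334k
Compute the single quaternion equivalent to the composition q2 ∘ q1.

q2 · q1 = -0.3493 - 0.2799i + 0.7711j + 0.4528k
-0.3493 - 0.2799i + 0.7711j + 0.4528k


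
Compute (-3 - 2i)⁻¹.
-0.2308 + 0.1538i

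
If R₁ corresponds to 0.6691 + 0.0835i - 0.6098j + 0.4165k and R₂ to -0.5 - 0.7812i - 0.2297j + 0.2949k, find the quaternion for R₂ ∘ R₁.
-0.5322 - 0.4803i + 0.5012j + 0.4846k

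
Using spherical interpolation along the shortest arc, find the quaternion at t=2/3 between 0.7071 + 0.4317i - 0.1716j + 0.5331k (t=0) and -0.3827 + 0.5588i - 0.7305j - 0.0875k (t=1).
0.0185 + 0.685i - 0.7045j + 0.1848k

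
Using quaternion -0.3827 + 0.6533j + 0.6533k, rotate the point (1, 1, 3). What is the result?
(-1.707, 2.207, 1.793)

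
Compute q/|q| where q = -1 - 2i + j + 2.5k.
-0.2857 - 0.5714i + 0.2857j + 0.7143k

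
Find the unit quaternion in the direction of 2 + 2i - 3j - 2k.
0.4364 + 0.4364i - 0.6547j - 0.4364k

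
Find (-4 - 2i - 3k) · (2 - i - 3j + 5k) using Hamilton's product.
5 - 9i + 25j - 20k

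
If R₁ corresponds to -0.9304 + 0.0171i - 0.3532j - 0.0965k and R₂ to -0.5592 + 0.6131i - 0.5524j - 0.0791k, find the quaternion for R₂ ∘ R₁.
0.3071 - 0.5546i + 0.7693j - 0.0795k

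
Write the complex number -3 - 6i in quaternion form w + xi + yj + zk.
-3 - 6i + 0j + 0k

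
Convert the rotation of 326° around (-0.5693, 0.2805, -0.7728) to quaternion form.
-0.9563 - 0.1664i + 0.082j - 0.2259k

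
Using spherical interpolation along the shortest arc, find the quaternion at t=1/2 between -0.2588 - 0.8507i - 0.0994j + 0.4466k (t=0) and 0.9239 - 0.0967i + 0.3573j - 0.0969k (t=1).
-0.7523 - 0.4796i - 0.2905j + 0.3457k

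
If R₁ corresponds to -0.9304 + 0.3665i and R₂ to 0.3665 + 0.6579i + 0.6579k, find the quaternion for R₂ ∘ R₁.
-0.5821 - 0.4778i + 0.2411j - 0.6121k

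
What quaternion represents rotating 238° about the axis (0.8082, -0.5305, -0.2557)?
-0.4848 + 0.7069i - 0.464j - 0.2236k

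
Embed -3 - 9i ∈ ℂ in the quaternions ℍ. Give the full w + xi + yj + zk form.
-3 - 9i + 0j + 0k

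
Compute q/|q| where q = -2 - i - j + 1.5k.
-0.6963 - 0.3482i - 0.3482j + 0.5222k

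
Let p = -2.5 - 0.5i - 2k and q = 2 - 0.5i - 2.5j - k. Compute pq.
-7.25 - 4.75i + 6.75j - 0.25k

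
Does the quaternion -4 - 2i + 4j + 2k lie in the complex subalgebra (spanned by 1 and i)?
No. The quaternion -4 - 2i + 4j + 2k has j-coefficient y = 4 and k-coefficient z = 2, not both zero, so it does not lie in the complex subalgebra spanned by 1 and i.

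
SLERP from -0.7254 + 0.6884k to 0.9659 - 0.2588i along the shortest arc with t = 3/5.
-0.9388 + 0.1664i + 0.3015k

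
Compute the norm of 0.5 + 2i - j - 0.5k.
2.345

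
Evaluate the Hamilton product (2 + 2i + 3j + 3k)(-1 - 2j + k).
1 + 7i - 9j - 5k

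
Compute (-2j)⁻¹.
0.5j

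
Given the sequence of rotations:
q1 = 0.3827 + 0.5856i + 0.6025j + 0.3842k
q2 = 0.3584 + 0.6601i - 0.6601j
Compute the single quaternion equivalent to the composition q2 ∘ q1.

q2 · q1 = 0.1483 + 0.2089i - 0.2903j + 0.922k
0.1483 + 0.2089i - 0.2903j + 0.922k


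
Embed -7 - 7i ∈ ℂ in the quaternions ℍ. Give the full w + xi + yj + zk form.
-7 - 7i + 0j + 0k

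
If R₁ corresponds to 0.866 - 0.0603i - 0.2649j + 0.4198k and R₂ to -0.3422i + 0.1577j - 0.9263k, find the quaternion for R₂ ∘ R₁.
0.41 - 0.4755i + 0.3361j - 0.702k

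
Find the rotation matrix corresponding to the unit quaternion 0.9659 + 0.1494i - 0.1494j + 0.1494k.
[[0.9107, -0.3333, -0.244], [0.244, 0.9107, -0.3333], [0.3333, 0.244, 0.9107]]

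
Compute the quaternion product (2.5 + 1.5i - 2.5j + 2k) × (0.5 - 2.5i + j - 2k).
11.5 - 2.5i - 0.75j - 8.75k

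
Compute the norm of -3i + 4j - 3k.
√34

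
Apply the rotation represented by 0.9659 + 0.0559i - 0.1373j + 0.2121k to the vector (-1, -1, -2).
(0.036, -0.966, -2.251)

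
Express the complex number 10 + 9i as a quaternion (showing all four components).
10 + 9i + 0j + 0k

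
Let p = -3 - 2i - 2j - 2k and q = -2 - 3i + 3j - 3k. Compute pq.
25i - 5j + k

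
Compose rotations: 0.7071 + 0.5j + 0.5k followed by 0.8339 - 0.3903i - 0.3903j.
0.7848 - 0.4711i + 0.3361j + 0.2218k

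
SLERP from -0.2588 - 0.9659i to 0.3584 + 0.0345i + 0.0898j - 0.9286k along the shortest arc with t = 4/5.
-0.4049 - 0.3092i - 0.0828j + 0.8565k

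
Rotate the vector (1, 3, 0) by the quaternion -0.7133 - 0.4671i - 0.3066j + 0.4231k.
(3.124, 0.3, 0.388)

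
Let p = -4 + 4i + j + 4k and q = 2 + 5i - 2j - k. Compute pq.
-22 - 5i + 34j - k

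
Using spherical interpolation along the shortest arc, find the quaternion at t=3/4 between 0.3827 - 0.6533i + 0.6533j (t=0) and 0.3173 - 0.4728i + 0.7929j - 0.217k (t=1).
0.3371 - 0.5233i + 0.7653j - 0.164k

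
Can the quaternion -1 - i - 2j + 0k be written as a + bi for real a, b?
No. The quaternion -1 - i - 2j has j-coefficient y = -2 and k-coefficient z = 0, not both zero, so it does not lie in the complex subalgebra spanned by 1 and i.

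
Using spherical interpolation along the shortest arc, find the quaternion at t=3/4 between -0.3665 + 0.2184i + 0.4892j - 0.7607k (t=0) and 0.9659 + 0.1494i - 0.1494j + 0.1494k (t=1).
-0.8966 - 0.0567i + 0.2675j - 0.3484k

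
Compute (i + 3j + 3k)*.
-i - 3j - 3k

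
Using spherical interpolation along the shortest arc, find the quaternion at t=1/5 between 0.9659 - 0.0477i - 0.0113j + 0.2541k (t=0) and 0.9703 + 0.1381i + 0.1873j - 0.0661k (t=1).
0.9809 - 0.0101i + 0.0294j + 0.1919k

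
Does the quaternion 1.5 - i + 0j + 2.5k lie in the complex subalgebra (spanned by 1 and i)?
No. The quaternion 1.5 - i + 2.5k has j-coefficient y = 0 and k-coefficient z = 2.5, not both zero, so it does not lie in the complex subalgebra spanned by 1 and i.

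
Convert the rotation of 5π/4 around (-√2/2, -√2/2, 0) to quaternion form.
-0.3827 - 0.6533i - 0.6533j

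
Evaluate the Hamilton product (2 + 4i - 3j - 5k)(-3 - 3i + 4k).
26 - 30i + 8j + 14k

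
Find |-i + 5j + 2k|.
√30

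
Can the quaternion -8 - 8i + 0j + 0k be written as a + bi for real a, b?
Yes. The quaternion -8 - 8i has j- and k-coefficients y = z = 0, so it lies in the complex subalgebra spanned by 1 and i.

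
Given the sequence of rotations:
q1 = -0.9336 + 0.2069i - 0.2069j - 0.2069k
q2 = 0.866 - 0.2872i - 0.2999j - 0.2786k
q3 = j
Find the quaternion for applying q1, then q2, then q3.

q2 · q1 = -0.8688 + 0.4517i - 0.0163j + 0.2024k
q3 · q2 · q1 = 0.0163 + 0.2024i - 0.8688j - 0.4517k
0.0163 + 0.2024i - 0.8688j - 0.4517k


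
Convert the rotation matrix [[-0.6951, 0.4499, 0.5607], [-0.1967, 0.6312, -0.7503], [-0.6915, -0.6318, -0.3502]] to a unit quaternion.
0.3827 + 0.0774i + 0.818j - 0.4224k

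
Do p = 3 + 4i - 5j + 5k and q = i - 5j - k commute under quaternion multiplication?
No: pq = -24 + 33i - 6j - 18k ≠ -24 - 27i - 24j + 12k = qp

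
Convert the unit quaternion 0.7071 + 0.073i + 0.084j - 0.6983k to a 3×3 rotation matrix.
[[0.0106, 0.9998, 0.0168], [-0.9753, 0.0141, -0.2206], [-0.2207, -0.0141, 0.9752]]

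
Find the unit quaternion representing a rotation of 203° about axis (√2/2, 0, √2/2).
-0.1994 + 0.6929i + 0.6929k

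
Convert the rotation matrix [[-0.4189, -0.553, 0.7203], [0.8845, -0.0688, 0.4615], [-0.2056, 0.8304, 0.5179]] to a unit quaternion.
0.5075 + 0.1817i + 0.4561j + 0.7081k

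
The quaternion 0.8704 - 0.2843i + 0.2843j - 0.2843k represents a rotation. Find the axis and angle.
axis = (-√3/3, √3/3, -√3/3), θ = 59°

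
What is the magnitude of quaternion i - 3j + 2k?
√14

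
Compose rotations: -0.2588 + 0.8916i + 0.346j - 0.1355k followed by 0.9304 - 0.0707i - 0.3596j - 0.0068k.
-0.0543 + 0.8989i + 0.3993j + 0.1718k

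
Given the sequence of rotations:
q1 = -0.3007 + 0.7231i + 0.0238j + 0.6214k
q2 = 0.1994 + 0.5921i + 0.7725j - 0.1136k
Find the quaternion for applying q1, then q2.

q2 · q1 = -0.4359 + 0.4489i - 0.6776j - 0.3864k
-0.4359 + 0.4489i - 0.6776j - 0.3864k


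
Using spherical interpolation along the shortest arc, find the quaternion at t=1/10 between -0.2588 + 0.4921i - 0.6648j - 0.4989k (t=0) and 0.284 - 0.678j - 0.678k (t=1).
-0.2061 + 0.4517i - 0.6852j - 0.5329k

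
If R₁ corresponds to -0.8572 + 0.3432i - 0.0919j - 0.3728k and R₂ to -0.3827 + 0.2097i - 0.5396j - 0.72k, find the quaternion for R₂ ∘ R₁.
-0.0619 - 0.1761i + 0.3288j + 0.9258k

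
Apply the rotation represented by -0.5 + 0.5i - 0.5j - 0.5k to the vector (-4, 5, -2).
(-5, -2, 4)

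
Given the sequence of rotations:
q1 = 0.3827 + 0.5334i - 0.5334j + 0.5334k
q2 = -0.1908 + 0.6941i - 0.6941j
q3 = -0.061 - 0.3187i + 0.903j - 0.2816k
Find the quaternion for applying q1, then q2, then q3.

q2 · q1 = -0.8135 - 0.2064i - 0.5341j - 0.1018k
q3 · q2 · q1 = 0.4375 + 0.0295i - 0.6763j + 0.5919k
0.4375 + 0.0295i - 0.6763j + 0.5919k


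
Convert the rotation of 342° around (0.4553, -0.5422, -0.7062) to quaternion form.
-0.9877 + 0.0712i - 0.0848j - 0.1105k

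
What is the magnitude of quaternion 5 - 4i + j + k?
√43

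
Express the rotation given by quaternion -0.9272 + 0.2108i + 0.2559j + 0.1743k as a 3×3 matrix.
[[0.8083, 0.4311, -0.4011], [-0.2153, 0.8504, 0.4801], [0.548, -0.3017, 0.7802]]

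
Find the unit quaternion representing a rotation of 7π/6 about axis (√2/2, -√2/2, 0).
-0.2588 + 0.683i - 0.683j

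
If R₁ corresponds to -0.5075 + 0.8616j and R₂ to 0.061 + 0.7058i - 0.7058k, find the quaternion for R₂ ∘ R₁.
-0.031 + 0.2499i + 0.0526j + 0.9663k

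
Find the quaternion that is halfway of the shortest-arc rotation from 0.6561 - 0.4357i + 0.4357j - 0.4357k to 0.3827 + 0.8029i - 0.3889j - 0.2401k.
0.1792 - 0.8119i + 0.5405j - 0.1282k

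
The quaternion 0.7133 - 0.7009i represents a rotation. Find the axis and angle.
axis = (-1, 0, 0), θ = 89°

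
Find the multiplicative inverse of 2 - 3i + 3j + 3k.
0.0645 + 0.0968i - 0.0968j - 0.0968k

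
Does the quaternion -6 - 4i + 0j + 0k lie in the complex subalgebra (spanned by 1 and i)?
Yes. The quaternion -6 - 4i has j- and k-coefficients y = z = 0, so it lies in the complex subalgebra spanned by 1 and i.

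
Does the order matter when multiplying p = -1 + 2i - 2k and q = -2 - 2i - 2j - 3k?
Yes: pq = -6i + 12j + 3k ≠ 2i - 8j + 11k = qp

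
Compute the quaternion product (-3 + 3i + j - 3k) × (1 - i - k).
-3 + 5i + 7j + k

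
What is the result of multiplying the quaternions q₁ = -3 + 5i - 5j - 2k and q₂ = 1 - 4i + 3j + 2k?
36 + 13i - 16j - 13k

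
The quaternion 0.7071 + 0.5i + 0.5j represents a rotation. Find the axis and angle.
axis = (√2/2, √2/2, 0), θ = π/2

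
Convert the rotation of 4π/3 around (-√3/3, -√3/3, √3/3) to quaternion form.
-0.5 - 0.5i - 0.5j + 0.5k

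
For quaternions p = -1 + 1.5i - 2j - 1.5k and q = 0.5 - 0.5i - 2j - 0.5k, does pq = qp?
No: pq = -4.5 - 0.75i + 2.5j - 4.25k ≠ -4.5 + 3.25i - 0.5j + 3.75k = qp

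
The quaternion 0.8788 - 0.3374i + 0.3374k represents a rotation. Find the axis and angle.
axis = (-√2/2, 0, √2/2), θ = 57°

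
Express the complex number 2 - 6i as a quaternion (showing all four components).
2 - 6i + 0j + 0k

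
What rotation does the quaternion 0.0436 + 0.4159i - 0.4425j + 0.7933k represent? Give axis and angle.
axis = (0.4163, -0.4429, 0.7941), θ = 175°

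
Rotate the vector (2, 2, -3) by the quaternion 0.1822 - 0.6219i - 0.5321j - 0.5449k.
(-0.051, -2.228, 3.469)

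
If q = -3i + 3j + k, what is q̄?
3i - 3j - k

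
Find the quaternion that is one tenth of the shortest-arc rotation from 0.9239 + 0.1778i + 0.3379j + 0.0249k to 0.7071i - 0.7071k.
0.8994 + 0.2767i + 0.3289j - 0.0794k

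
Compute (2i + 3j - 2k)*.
-2i - 3j + 2k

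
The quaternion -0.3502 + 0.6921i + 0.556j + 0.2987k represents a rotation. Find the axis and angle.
axis = (0.7389, 0.5936, 0.3189), θ = 221°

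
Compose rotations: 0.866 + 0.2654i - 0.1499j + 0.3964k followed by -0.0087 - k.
0.3889 - 0.1522i - 0.2641j - 0.8694k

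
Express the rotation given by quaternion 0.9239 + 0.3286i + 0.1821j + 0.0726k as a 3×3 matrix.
[[0.9231, -0.0145, 0.3842], [0.2538, 0.7735, -0.5807], [-0.2888, 0.6336, 0.7177]]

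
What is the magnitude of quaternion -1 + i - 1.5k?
2.062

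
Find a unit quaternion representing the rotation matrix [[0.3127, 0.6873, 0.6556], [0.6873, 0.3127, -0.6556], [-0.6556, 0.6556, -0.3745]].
0.5592 + 0.5862i + 0.5862j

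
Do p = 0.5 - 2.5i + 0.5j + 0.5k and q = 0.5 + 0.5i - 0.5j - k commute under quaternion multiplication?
No: pq = 2.25 - 1.25i - 2.25j + 0.75k ≠ 2.25 - 0.75i + 2.25j - 1.25k = qp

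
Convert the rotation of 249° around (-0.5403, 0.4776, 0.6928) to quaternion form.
-0.5664 - 0.4453i + 0.3936j + 0.571k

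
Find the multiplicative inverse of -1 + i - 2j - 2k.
-0.1 - 0.1i + 0.2j + 0.2k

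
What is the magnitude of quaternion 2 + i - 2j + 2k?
√13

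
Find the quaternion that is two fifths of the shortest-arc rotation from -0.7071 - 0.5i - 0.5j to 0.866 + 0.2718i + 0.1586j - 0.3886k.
-0.8052 - 0.4261i - 0.3785j + 0.1635k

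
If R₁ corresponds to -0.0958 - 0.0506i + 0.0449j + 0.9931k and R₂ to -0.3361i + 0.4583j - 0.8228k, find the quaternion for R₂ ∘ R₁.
0.7795 + 0.5243i + 0.3315j + 0.0869k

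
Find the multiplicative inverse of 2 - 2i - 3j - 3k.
0.0769 + 0.0769i + 0.1154j + 0.1154k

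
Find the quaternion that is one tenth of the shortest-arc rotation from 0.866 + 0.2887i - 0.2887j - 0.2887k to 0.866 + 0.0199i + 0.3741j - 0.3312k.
0.888 + 0.2666i - 0.2235j - 0.3007k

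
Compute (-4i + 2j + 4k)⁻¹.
0.1111i - 0.0556j - 0.1111k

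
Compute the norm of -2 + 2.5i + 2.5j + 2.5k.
4.77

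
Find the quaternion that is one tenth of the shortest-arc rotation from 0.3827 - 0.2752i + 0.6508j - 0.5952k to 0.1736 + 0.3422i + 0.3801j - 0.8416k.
0.3703 - 0.2147i + 0.6391j - 0.639k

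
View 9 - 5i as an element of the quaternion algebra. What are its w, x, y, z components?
9 - 5i + 0j + 0k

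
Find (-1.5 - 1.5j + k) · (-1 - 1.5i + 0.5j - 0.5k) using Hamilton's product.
2.75 + 2.5i - 0.75j - 2.5k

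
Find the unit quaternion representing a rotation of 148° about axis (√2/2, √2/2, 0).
0.2756 + 0.6797i + 0.6797j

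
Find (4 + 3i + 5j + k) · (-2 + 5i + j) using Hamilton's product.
-28 + 13i - j - 24k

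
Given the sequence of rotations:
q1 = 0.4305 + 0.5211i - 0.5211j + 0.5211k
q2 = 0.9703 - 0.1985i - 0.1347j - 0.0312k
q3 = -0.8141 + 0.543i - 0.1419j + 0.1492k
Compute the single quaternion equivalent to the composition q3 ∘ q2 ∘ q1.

q2 · q1 = 0.4672 + 0.3337i - 0.4764j + 0.6658k
q3 · q2 · q1 = -0.7285 - 0.0414i + 0.0098j - 0.6837k
-0.7285 - 0.0414i + 0.0098j - 0.6837k


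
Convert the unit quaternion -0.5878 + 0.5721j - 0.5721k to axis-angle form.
axis = (0, √2/2, -√2/2), θ = 252°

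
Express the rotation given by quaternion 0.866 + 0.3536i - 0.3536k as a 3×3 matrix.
[[0.7499, 0.6124, -0.2501], [-0.6124, 0.4999, -0.6124], [-0.2501, 0.6124, 0.7499]]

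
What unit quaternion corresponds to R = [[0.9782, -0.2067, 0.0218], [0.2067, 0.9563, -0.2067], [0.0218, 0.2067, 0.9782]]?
0.989 + 0.1045i + 0.1045k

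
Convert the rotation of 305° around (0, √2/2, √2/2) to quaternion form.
-0.887 + 0.3265j + 0.3265k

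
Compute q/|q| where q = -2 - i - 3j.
-0.5345 - 0.2673i - 0.8018j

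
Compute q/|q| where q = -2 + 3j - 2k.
-0.4851 + 0.7276j - 0.4851k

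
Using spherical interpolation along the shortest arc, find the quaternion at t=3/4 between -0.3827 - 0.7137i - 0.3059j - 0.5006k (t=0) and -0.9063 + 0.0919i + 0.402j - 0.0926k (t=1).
-0.9215 - 0.1638i + 0.2461j - 0.2519k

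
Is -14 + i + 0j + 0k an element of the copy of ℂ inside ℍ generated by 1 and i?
Yes. The quaternion -14 + i has j- and k-coefficients y = z = 0, so it lies in the complex subalgebra spanned by 1 and i.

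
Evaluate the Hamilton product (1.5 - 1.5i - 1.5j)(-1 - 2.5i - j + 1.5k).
-6.75 - 4.5i + 2.25j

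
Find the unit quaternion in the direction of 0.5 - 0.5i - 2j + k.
0.2132 - 0.2132i - 0.8528j + 0.4264k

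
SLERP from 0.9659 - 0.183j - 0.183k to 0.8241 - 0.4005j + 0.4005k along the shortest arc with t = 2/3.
0.9149 - 0.3429j + 0.2129k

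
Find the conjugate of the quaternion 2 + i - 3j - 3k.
2 - i + 3j + 3k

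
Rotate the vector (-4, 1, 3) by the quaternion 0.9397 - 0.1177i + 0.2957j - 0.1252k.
(-1.254, 2.602, 4.202)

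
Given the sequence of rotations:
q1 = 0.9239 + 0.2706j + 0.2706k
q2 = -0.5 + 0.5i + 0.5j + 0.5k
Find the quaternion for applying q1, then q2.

q2 · q1 = -0.7326 + 0.462i + 0.1913j + 0.462k
-0.7326 + 0.462i + 0.1913j + 0.462k


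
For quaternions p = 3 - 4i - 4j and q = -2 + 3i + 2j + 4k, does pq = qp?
No: pq = 14 + i + 30j + 16k ≠ 14 + 33i - 2j + 8k = qp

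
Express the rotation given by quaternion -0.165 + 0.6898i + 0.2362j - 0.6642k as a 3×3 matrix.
[[0.0061, 0.1067, -0.9943], [0.545, -0.834, -0.0861], [-0.8384, -0.5414, -0.0632]]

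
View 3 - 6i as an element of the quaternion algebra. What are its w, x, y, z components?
3 - 6i + 0j + 0k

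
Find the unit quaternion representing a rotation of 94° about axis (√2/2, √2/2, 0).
0.682 + 0.5171i + 0.5171j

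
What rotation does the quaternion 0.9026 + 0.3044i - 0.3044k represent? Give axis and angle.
axis = (√2/2, 0, -√2/2), θ = 51°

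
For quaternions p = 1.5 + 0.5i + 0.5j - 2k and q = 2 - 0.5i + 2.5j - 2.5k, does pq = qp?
No: pq = -3 + 4i + 7j - 6.25k ≠ -3 - 3.5i + 2.5j - 9.25k = qp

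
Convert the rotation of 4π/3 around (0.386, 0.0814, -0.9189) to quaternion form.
-0.5 + 0.3343i + 0.0705j - 0.7958k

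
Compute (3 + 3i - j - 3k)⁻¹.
0.1071 - 0.1071i + 0.0357j + 0.1071k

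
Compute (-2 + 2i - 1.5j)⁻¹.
-0.1951 - 0.1951i + 0.1463j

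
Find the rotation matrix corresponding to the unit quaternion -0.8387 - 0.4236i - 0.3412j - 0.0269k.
[[0.7657, 0.2439, 0.5951], [0.3342, 0.6397, -0.6922], [-0.5495, 0.7289, 0.4083]]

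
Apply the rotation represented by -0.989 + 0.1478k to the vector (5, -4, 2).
(3.612, -5.287, 2)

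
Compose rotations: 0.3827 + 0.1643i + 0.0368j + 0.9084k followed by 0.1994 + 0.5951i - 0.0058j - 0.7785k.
0.6859 + 0.2839i - 0.6634j - 0.0939k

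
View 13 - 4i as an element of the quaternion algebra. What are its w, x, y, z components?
13 - 4i + 0j + 0k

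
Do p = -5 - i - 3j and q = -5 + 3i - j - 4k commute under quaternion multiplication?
No: pq = 25 + 2i + 16j + 30k ≠ 25 - 22i + 24j + 10k = qp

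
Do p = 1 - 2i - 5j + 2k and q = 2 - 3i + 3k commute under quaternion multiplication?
No: pq = -10 - 22i - 10j - 8k ≠ -10 + 8i - 10j + 22k = qp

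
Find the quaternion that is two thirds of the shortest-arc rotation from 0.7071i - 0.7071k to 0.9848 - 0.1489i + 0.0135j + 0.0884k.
-0.8036 + 0.4447i - 0.011j - 0.3953k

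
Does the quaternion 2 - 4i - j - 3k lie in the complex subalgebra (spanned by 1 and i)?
No. The quaternion 2 - 4i - j - 3k has j-coefficient y = -1 and k-coefficient z = -3, not both zero, so it does not lie in the complex subalgebra spanned by 1 and i.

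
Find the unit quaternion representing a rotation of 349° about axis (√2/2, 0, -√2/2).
-0.9954 + 0.0678i - 0.0678k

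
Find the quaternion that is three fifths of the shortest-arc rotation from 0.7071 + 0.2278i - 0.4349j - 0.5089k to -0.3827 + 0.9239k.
0.5493 + 0.0985i - 0.188j - 0.8082k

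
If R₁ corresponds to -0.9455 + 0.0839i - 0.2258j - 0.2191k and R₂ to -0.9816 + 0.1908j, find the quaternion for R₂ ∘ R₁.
0.9712 - 0.1242i + 0.0412j + 0.1991k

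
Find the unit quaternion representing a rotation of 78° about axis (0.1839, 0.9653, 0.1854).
0.7771 + 0.1157i + 0.6075j + 0.1167k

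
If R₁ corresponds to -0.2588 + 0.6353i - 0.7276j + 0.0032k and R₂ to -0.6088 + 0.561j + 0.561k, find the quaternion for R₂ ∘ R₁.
0.5639 + 0.0232i + 0.6542j - 0.5035k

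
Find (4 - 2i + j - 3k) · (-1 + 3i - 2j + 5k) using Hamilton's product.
19 + 13i - 8j + 24k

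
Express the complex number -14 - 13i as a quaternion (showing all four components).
-14 - 13i + 0j + 0k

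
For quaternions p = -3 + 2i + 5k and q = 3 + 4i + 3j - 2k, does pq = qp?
No: pq = -7 - 21i + 15j + 27k ≠ -7 + 9i - 33j + 15k = qp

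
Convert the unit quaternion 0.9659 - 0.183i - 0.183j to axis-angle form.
axis = (-√2/2, -√2/2, 0), θ = π/6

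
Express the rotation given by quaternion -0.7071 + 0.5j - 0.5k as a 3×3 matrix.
[[0, -0.7071, -0.7071], [0.7071, 0.5, -0.5], [0.7071, -0.5, 0.5]]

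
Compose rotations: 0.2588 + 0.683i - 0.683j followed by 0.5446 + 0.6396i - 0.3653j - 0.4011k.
-0.5454 + 0.2635i - 0.7405j - 0.2912k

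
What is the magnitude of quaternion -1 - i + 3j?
√11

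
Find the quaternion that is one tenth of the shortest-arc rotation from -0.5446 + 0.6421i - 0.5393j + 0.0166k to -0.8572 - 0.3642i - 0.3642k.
-0.6405 + 0.5663i - 0.5176j - 0.0341k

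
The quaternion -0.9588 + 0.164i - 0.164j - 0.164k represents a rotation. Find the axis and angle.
axis = (√3/3, -√3/3, -√3/3), θ = 327°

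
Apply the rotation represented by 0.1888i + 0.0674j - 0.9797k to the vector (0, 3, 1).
(-0.294, -3.105, 0.523)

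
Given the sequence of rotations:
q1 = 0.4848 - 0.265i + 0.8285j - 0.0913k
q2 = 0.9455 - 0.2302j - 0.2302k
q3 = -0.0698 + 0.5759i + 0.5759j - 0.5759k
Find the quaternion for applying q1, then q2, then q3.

q2 · q1 = 0.6281 - 0.0388i + 0.7327j - 0.2589k
q3 · q2 · q1 = -0.5926 + 0.6373i + 0.482j + 0.1007k
-0.5926 + 0.6373i + 0.482j + 0.1007k


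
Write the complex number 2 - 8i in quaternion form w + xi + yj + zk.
2 - 8i + 0j + 0k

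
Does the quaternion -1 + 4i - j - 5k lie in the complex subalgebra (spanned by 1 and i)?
No. The quaternion -1 + 4i - j - 5k has j-coefficient y = -1 and k-coefficient z = -5, not both zero, so it does not lie in the complex subalgebra spanned by 1 and i.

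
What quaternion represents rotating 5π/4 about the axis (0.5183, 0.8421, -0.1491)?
-0.3827 + 0.4788i + 0.778j - 0.1378k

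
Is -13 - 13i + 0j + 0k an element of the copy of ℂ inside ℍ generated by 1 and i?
Yes. The quaternion -13 - 13i has j- and k-coefficients y = z = 0, so it lies in the complex subalgebra spanned by 1 and i.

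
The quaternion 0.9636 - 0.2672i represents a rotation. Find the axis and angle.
axis = (-1, 0, 0), θ = 31°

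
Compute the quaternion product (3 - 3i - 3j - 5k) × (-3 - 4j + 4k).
-1 - 23i + 9j + 39k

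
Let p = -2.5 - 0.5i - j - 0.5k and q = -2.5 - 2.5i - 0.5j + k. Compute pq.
5 + 6.25i + 5.5j - 3.5k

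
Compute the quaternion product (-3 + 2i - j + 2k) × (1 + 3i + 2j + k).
-9 - 12i - 3j + 6k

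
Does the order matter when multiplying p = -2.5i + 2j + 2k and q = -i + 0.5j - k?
Yes: pq = -1.5 - 3i - 4.5j + 0.75k ≠ -1.5 + 3i + 4.5j - 0.75k = qp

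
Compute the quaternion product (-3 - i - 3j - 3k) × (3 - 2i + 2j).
-5 + 9i - 9j - 17k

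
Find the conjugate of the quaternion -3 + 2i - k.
-3 - 2i + k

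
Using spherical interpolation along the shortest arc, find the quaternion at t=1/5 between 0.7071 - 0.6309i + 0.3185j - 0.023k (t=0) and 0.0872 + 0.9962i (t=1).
0.5799 - 0.7683i + 0.2704j - 0.0195k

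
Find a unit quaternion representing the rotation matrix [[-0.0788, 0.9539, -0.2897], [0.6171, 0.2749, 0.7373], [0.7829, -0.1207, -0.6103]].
-0.3827 + 0.5605i + 0.7007j + 0.22k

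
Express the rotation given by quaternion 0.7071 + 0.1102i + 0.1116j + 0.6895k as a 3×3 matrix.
[[0.0243, -0.9505, 0.3098], [0.9997, 0.0249, -0.0019], [-0.0059, 0.3097, 0.9508]]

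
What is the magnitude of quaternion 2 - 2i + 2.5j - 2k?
4.272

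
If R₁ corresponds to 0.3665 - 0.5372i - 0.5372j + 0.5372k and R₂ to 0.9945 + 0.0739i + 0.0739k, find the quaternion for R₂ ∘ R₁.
0.3645 - 0.4675i - 0.6136j + 0.5216k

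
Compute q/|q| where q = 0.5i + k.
0.4472i + 0.8944k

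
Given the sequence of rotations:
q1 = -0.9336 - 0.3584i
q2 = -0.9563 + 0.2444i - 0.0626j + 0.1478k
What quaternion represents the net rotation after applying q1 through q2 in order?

q2 · q1 = 0.9804 + 0.1146i + 0.0055j - 0.1604k
0.9804 + 0.1146i + 0.0055j - 0.1604k


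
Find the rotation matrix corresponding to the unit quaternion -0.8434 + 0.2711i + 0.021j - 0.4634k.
[[0.5696, -0.7703, -0.2867], [0.793, 0.4235, 0.4378], [-0.2158, -0.4768, 0.8521]]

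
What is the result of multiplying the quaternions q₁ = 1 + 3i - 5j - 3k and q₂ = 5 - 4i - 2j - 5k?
-8 + 30i - 46k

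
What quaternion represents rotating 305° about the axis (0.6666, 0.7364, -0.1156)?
-0.887 + 0.3078i + 0.34j - 0.0534k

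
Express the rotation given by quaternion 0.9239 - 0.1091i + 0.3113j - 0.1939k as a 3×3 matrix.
[[0.731, 0.2904, 0.6175], [-0.4262, 0.901, 0.0809], [-0.5329, -0.3223, 0.7824]]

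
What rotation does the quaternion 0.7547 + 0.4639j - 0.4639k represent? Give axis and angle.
axis = (0, √2/2, -√2/2), θ = 82°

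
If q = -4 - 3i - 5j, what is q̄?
-4 + 3i + 5j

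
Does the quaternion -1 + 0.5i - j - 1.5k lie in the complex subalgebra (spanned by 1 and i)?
No. The quaternion -1 + 0.5i - j - 1.5k has j-coefficient y = -1 and k-coefficient z = -1.5, not both zero, so it does not lie in the complex subalgebra spanned by 1 and i.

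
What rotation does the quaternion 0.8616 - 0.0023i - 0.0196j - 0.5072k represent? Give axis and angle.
axis = (-0.0045, -0.0386, -0.9992), θ = 61°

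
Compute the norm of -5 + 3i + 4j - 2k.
√54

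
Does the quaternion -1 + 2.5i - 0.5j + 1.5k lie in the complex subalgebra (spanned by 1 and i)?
No. The quaternion -1 + 2.5i - 0.5j + 1.5k has j-coefficient y = -0.5 and k-coefficient z = 1.5, not both zero, so it does not lie in the complex subalgebra spanned by 1 and i.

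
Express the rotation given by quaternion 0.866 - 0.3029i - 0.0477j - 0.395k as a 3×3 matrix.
[[0.6834, 0.713, 0.1567], [-0.6552, 0.5045, 0.5623], [0.3219, -0.4869, 0.812]]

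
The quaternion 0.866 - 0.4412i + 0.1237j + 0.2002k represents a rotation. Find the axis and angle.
axis = (-0.8823, 0.2474, 0.4004), θ = π/3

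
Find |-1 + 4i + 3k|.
√26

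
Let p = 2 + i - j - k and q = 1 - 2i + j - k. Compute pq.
4 - i + 4j - 4k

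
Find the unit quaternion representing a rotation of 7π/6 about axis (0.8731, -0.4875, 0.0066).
-0.2588 + 0.8433i - 0.4709j + 0.0064k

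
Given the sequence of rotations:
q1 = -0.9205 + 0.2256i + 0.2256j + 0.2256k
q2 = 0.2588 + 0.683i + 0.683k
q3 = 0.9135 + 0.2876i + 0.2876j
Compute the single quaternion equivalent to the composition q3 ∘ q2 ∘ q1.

q2 · q1 = -0.5464 - 0.7244i + 0.0584j - 0.4162k
q3 · q2 · q1 = -0.3076 - 0.9386i + 0.0159j - 0.1551k
-0.3076 - 0.9386i + 0.0159j - 0.1551k


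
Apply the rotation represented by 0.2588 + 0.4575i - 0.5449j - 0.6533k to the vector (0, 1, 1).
(-1.04, 0.203, 0.936)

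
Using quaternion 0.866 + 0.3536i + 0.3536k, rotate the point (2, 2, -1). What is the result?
(0.025, 2.837, 0.975)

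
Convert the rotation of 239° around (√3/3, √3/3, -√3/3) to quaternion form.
-0.4924 + 0.5025i + 0.5025j - 0.5025k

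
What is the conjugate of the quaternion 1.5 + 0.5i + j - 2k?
1.5 - 0.5i - j + 2k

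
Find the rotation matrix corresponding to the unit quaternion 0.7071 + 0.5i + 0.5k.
[[0.5, -0.7071, 0.5], [0.7071, 0, -0.7071], [0.5, 0.7071, 0.5]]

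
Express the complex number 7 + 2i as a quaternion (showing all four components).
7 + 2i + 0j + 0k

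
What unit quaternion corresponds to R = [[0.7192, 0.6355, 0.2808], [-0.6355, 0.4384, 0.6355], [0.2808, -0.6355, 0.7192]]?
0.8481 - 0.3747i - 0.3747k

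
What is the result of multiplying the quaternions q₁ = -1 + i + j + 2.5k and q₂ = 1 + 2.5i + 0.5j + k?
-6.5 - 1.75i + 5.75j - 0.5k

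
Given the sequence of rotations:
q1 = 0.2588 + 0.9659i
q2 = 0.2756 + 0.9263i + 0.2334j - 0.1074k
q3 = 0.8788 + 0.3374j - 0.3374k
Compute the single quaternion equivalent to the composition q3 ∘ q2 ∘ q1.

q2 · q1 = -0.8234 + 0.5059i - 0.0433j - 0.2532k
q3 · q2 · q1 = -0.7944 + 0.3445i - 0.4866j - 0.1154k
-0.7944 + 0.3445i - 0.4866j - 0.1154k
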